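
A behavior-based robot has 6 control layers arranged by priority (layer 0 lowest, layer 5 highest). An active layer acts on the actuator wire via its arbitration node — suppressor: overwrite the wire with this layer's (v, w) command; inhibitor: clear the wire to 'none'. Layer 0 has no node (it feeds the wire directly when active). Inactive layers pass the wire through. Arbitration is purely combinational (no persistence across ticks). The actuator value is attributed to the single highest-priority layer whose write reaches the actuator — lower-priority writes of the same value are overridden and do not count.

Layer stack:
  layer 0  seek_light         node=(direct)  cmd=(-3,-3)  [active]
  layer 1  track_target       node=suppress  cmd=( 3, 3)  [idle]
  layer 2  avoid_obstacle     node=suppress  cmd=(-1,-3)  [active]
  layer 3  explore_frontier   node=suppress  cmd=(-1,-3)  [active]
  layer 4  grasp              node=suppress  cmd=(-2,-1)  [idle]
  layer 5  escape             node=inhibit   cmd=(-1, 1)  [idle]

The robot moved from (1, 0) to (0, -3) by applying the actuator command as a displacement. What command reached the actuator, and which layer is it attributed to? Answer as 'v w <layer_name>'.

-1 -3 explore_frontier

displacement = (0, -3) − (1, 0) = (-1, -3)
[0] seek_light on; wire := (-3, -3)
[1] track_target off; pass (-3, -3)
[2] avoid_obstacle on (suppress); wire := (-1, -3)
[3] explore_frontier on (suppress); wire := (-1, -3)
[4] grasp off; pass (-1, -3)
[5] escape off; pass (-1, -3)
output (-1, -3) — from layer 3 (explore_frontier)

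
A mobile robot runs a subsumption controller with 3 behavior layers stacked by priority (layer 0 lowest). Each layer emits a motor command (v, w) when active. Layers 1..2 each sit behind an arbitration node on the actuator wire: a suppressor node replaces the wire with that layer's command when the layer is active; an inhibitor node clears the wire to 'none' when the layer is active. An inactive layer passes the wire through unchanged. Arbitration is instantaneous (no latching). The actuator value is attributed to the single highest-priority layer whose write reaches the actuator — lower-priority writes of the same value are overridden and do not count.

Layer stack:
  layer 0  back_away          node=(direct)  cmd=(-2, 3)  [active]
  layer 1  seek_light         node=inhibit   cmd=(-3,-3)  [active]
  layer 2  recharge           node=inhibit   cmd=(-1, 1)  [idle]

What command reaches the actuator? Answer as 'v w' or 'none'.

none

layer 0 (back_away) active — direct: (-2, 3)
layer 1 (seek_light) active — inhibits: none
layer 2 (recharge) idle — unchanged: none
→ actuator none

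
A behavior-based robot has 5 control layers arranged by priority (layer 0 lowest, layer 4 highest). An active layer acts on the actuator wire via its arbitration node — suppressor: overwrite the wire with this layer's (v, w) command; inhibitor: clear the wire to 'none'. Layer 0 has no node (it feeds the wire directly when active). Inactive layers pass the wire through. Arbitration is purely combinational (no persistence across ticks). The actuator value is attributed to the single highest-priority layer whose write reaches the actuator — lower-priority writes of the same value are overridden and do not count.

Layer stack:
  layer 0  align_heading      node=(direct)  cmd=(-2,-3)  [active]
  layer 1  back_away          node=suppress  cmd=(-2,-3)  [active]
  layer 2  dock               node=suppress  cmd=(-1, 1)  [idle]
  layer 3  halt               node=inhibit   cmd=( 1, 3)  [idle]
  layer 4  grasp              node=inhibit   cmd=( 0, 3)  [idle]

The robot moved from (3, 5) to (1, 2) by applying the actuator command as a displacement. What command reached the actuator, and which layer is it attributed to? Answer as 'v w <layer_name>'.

displacement = (1, 2) − (3, 5) = (-2, -3)
L0 align_heading: active, feeds wire = (-2, -3)
L1 back_away: active, suppressor → wire = (-2, -3)
L2 dock: idle → wire stays (-2, -3)
L3 halt: idle → wire stays (-2, -3)
L4 grasp: idle → wire stays (-2, -3)
actuator = (-2, -3) — from layer 1 (back_away)

-2 -3 back_away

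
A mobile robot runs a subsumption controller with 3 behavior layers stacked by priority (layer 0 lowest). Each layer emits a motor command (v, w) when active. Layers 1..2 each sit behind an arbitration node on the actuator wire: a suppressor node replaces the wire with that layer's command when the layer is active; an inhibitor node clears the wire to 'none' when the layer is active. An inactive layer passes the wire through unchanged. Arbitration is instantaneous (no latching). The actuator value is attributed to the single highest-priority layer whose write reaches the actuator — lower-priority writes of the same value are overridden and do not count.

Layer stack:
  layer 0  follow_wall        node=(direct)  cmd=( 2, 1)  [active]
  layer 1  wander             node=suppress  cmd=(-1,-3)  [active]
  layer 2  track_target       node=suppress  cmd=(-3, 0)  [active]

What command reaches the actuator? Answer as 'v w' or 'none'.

-3 0

layer 0 (follow_wall) active — direct: (2, 1)
layer 1 (wander) active — suppresses: (-1, -3)
layer 2 (track_target) active — suppresses: (-3, 0)
→ actuator (-3, 0)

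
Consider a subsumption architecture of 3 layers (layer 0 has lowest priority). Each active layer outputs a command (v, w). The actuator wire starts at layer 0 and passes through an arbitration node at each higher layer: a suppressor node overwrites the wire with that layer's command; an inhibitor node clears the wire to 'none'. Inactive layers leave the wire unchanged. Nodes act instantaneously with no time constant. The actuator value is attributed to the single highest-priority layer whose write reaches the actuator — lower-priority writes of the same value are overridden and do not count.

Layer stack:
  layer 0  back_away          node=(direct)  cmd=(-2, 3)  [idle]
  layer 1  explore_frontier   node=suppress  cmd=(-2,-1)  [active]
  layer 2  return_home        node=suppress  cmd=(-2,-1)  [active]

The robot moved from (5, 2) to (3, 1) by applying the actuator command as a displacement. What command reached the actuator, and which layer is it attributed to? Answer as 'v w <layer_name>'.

displacement = (3, 1) − (5, 2) = (-2, -1)
L0 back_away: idle → wire = none
L1 explore_frontier: active, suppressor → wire = (-2, -1)
L2 return_home: active, suppressor → wire = (-2, -1)
actuator = (-2, -1) — from layer 2 (return_home)

-2 -1 return_home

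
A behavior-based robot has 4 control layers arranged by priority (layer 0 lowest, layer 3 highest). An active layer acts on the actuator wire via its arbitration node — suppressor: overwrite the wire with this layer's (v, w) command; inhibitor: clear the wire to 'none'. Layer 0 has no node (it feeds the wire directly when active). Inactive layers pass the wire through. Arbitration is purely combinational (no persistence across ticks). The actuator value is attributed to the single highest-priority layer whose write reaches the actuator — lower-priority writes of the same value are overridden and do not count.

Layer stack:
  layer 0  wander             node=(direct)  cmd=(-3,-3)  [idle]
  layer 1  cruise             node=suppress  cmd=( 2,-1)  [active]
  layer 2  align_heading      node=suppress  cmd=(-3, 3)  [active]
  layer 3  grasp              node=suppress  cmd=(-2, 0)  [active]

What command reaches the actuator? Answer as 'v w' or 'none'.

-2 0

[0] wander off; wire := none
[1] cruise on (suppress); wire := (2, -1)
[2] align_heading on (suppress); wire := (-3, 3)
[3] grasp on (suppress); wire := (-2, 0)
output (-2, 0)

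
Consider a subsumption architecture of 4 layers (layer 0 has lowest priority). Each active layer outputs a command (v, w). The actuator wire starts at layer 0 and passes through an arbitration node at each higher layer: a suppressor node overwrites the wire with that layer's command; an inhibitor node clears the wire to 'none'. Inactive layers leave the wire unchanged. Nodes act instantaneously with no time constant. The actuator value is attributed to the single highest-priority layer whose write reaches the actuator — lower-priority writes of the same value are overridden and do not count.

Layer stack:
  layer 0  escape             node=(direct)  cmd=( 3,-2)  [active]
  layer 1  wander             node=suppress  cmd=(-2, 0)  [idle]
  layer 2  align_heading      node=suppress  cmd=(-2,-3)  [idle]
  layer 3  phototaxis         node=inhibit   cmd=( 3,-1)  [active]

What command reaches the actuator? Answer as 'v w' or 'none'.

none

[0] escape on; wire := (3, -2)
[1] wander off; pass (3, -2)
[2] align_heading off; pass (3, -2)
[3] phototaxis on (inhibit); wire := none
output none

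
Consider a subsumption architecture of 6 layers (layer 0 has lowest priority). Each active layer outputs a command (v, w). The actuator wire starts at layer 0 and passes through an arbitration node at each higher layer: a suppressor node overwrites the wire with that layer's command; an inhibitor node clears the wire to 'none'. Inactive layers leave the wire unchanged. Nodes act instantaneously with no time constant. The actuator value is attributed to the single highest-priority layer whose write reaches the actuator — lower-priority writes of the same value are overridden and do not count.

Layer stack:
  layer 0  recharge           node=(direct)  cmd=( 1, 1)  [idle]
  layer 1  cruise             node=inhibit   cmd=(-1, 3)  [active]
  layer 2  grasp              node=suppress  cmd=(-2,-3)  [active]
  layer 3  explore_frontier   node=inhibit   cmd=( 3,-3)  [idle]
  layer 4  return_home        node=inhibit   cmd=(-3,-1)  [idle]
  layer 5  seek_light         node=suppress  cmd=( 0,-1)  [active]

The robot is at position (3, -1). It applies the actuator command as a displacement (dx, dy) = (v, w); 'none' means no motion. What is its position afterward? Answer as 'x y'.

3 -2

L0 recharge: idle → wire = none
L1 cruise: active, inhibitor → wire = none
L2 grasp: active, suppressor → wire = (-2, -3)
L3 explore_frontier: idle → wire stays (-2, -3)
L4 return_home: idle → wire stays (-2, -3)
L5 seek_light: active, suppressor → wire = (0, -1)
actuator = (0, -1)
position: (3, -1) + (0, -1) = (3, -2)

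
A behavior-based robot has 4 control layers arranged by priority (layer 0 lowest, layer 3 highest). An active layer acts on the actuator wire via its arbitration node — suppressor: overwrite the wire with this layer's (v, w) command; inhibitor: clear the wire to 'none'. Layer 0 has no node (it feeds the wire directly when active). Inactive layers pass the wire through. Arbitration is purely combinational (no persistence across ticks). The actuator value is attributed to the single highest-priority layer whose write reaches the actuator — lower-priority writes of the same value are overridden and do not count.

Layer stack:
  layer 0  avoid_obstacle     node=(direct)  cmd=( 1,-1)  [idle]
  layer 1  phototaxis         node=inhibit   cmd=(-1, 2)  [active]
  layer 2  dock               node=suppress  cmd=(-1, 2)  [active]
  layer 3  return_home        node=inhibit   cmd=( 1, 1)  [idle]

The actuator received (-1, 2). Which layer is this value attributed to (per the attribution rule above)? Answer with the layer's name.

dock

layer 0 (avoid_obstacle) idle — none
layer 1 (phototaxis) active — inhibits: none
layer 2 (dock) active — suppresses: (-1, 2)
layer 3 (return_home) idle — unchanged: (-1, 2)
→ actuator (-1, 2)
last writer: layer 2 = dock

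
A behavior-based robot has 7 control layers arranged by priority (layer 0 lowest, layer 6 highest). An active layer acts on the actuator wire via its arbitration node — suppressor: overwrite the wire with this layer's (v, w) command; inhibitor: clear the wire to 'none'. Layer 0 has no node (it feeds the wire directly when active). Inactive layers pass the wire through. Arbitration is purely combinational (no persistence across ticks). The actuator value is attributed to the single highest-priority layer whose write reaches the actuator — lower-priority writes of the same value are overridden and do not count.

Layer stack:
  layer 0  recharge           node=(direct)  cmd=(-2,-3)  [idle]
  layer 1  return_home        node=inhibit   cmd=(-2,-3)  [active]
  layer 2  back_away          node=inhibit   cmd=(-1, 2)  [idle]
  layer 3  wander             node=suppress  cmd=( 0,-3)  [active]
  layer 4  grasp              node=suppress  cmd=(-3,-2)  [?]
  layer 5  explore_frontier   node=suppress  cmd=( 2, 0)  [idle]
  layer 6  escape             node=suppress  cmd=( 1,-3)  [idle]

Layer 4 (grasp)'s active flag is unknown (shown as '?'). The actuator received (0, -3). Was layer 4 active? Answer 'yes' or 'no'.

no

If layer 4 is active=yes:
  actuator would be (-3, -2)
If layer 4 is active=no:
  actuator would be (0, -3)
Observed (0, -3), so layer 4 was idle.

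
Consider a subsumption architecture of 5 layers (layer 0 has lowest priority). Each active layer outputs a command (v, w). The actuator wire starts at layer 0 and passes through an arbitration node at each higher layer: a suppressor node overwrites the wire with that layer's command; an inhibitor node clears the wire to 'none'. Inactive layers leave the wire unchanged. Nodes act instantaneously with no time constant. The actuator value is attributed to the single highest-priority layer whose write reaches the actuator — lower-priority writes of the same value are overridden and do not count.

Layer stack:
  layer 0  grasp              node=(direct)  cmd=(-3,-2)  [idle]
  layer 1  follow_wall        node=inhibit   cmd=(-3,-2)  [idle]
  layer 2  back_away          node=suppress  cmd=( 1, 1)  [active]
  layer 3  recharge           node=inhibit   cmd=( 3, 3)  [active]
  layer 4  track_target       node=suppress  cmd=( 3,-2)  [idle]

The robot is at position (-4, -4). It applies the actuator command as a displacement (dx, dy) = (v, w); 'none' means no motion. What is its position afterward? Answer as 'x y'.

-4 -4

L0 grasp: idle → wire = none
L1 follow_wall: idle → wire stays none
L2 back_away: active, suppressor → wire = (1, 1)
L3 recharge: active, inhibitor → wire = none
L4 track_target: idle → wire stays none
actuator = none
position: (-4, -4) + none = (-4, -4)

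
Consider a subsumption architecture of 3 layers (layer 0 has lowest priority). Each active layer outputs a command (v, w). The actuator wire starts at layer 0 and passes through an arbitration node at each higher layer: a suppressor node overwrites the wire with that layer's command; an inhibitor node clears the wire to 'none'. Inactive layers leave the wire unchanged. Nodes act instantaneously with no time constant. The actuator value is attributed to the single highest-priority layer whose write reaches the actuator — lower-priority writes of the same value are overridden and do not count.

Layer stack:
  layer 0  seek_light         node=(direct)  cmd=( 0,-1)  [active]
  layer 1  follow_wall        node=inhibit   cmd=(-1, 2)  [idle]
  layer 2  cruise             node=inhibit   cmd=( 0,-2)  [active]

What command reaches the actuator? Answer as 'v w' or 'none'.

L0 seek_light: active, feeds wire = (0, -1)
L1 follow_wall: idle → wire stays (0, -1)
L2 cruise: active, inhibitor → wire = none
actuator = none

none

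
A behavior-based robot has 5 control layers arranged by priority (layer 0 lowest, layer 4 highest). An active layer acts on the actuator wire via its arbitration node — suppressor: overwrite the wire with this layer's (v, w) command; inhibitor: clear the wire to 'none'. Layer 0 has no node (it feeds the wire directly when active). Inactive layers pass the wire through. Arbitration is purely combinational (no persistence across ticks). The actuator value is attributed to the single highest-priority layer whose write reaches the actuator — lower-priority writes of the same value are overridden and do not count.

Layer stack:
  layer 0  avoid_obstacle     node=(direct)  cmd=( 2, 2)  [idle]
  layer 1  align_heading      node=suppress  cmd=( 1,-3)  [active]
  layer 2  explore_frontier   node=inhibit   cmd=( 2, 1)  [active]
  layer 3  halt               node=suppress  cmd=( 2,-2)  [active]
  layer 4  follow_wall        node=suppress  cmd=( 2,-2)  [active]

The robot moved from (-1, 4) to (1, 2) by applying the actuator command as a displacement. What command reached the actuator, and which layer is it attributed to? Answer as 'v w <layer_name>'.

2 -2 follow_wall

displacement = (1, 2) − (-1, 4) = (2, -2)
layer 0 (avoid_obstacle) idle — none
layer 1 (align_heading) active — suppresses: (1, -3)
layer 2 (explore_frontier) active — inhibits: none
layer 3 (halt) active — suppresses: (2, -2)
layer 4 (follow_wall) active — suppresses: (2, -2)
→ actuator (2, -2) — from layer 4 (follow_wall)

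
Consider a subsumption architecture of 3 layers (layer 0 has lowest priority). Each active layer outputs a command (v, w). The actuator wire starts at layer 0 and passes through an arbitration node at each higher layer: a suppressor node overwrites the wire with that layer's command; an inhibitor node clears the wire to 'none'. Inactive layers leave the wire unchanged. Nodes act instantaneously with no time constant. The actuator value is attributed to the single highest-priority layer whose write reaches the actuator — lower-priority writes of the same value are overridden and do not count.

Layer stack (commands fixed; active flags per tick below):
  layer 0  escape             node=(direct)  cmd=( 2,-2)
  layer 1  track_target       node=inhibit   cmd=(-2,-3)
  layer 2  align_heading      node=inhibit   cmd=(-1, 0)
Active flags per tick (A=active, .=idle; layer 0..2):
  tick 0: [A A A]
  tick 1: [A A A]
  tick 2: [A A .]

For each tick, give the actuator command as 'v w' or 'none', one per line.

none
none
none

tick 0:
  [0] escape on; wire := (2, -2)
  [1] track_target on (inhibit); wire := none
  [2] align_heading on (inhibit); wire := none
  output none
tick 1:
  [0] escape on; wire := (2, -2)
  [1] track_target on (inhibit); wire := none
  [2] align_heading on (inhibit); wire := none
  output none
tick 2:
  [0] escape on; wire := (2, -2)
  [1] track_target on (inhibit); wire := none
  [2] align_heading off; pass none
  output none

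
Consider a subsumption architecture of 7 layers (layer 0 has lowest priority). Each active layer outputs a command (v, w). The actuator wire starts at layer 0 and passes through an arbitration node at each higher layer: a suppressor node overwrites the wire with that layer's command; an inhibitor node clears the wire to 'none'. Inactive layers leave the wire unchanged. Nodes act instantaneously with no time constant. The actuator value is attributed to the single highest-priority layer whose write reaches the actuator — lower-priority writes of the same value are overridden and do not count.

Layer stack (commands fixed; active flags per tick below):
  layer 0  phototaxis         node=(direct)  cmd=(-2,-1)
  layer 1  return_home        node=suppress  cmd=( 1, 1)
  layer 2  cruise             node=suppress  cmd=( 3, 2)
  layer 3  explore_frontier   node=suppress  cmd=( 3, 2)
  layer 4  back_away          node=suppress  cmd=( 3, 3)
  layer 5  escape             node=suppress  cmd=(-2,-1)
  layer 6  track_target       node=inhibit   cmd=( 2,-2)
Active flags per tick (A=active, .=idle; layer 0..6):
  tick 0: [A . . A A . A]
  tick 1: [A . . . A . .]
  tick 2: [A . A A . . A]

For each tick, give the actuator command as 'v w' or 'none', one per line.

none
3 3
none

tick 0:
  layer 0 (phototaxis) active — direct: (-2, -1)
  layer 1 (return_home) idle — unchanged: (-2, -1)
  layer 2 (cruise) idle — unchanged: (-2, -1)
  layer 3 (explore_frontier) active — suppresses: (3, 2)
  layer 4 (back_away) active — suppresses: (3, 3)
  layer 5 (escape) idle — unchanged: (3, 3)
  layer 6 (track_target) active — inhibits: none
  → actuator none
tick 1:
  layer 0 (phototaxis) active — direct: (-2, -1)
  layer 1 (return_home) idle — unchanged: (-2, -1)
  layer 2 (cruise) idle — unchanged: (-2, -1)
  layer 3 (explore_frontier) idle — unchanged: (-2, -1)
  layer 4 (back_away) active — suppresses: (3, 3)
  layer 5 (escape) idle — unchanged: (3, 3)
  layer 6 (track_target) idle — unchanged: (3, 3)
  → actuator (3, 3)
tick 2:
  layer 0 (phototaxis) active — direct: (-2, -1)
  layer 1 (return_home) idle — unchanged: (-2, -1)
  layer 2 (cruise) active — suppresses: (3, 2)
  layer 3 (explore_frontier) active — suppresses: (3, 2)
  layer 4 (back_away) idle — unchanged: (3, 2)
  layer 5 (escape) idle — unchanged: (3, 2)
  layer 6 (track_target) active — inhibits: none
  → actuator none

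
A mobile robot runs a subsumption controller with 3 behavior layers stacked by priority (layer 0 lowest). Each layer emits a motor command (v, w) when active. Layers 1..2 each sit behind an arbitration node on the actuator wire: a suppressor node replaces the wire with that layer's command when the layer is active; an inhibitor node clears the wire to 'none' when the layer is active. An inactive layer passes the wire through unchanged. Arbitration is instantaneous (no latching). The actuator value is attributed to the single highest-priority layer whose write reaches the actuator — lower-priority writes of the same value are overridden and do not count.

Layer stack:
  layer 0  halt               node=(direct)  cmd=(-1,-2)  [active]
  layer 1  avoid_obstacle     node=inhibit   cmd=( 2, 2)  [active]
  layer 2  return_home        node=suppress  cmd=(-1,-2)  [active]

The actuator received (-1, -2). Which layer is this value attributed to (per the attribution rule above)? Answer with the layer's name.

[0] halt on; wire := (-1, -2)
[1] avoid_obstacle on (inhibit); wire := none
[2] return_home on (suppress); wire := (-1, -2)
output (-1, -2)
last writer: layer 2 = return_home

return_home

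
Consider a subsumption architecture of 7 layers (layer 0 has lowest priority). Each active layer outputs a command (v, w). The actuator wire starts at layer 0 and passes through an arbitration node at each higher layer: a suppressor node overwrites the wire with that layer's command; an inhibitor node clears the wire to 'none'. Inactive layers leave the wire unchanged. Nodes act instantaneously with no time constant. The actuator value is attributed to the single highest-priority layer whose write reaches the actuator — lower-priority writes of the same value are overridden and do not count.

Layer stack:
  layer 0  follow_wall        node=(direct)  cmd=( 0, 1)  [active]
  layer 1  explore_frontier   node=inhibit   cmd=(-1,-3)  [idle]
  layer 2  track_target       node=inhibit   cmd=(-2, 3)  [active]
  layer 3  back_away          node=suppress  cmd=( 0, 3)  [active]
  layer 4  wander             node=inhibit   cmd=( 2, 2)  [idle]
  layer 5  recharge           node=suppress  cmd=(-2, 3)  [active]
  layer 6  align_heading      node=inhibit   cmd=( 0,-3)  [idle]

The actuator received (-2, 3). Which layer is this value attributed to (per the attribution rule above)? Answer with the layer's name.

recharge

layer 0 (follow_wall) active — direct: (0, 1)
layer 1 (explore_frontier) idle — unchanged: (0, 1)
layer 2 (track_target) active — inhibits: none
layer 3 (back_away) active — suppresses: (0, 3)
layer 4 (wander) idle — unchanged: (0, 3)
layer 5 (recharge) active — suppresses: (-2, 3)
layer 6 (align_heading) idle — unchanged: (-2, 3)
→ actuator (-2, 3)
last writer: layer 5 = recharge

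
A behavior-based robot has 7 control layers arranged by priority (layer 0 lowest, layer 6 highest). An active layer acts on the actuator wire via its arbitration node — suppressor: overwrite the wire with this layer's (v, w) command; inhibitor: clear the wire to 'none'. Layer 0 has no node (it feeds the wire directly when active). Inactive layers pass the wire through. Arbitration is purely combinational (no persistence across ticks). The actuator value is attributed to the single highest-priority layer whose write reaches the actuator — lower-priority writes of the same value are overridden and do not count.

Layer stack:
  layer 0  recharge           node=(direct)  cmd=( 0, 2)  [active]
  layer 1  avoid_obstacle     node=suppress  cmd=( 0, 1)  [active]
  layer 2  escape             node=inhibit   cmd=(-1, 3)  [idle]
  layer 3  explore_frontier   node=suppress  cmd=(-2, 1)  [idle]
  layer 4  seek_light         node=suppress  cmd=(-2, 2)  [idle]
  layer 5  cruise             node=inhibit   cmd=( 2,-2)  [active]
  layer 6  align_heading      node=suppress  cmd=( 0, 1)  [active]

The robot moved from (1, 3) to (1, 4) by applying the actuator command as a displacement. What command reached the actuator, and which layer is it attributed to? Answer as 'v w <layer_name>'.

0 1 align_heading

displacement = (1, 4) − (1, 3) = (0, 1)
L0 recharge: active, feeds wire = (0, 2)
L1 avoid_obstacle: active, suppressor → wire = (0, 1)
L2 escape: idle → wire stays (0, 1)
L3 explore_frontier: idle → wire stays (0, 1)
L4 seek_light: idle → wire stays (0, 1)
L5 cruise: active, inhibitor → wire = none
L6 align_heading: active, suppressor → wire = (0, 1)
actuator = (0, 1) — from layer 6 (align_heading)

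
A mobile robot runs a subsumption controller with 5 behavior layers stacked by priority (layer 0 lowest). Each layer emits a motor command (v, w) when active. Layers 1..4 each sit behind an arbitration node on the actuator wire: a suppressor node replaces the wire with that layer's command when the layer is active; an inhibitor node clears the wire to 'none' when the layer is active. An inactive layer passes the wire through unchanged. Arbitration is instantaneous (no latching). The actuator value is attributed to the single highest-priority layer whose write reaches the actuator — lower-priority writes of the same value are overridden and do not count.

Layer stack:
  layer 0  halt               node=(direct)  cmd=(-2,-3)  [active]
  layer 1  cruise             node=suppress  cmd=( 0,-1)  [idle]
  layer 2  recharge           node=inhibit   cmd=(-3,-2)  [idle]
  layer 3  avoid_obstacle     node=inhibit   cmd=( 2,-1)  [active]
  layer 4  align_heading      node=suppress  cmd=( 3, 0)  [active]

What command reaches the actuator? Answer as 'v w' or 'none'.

3 0

L0 halt: active, feeds wire = (-2, -3)
L1 cruise: idle → wire stays (-2, -3)
L2 recharge: idle → wire stays (-2, -3)
L3 avoid_obstacle: active, inhibitor → wire = none
L4 align_heading: active, suppressor → wire = (3, 0)
actuator = (3, 0)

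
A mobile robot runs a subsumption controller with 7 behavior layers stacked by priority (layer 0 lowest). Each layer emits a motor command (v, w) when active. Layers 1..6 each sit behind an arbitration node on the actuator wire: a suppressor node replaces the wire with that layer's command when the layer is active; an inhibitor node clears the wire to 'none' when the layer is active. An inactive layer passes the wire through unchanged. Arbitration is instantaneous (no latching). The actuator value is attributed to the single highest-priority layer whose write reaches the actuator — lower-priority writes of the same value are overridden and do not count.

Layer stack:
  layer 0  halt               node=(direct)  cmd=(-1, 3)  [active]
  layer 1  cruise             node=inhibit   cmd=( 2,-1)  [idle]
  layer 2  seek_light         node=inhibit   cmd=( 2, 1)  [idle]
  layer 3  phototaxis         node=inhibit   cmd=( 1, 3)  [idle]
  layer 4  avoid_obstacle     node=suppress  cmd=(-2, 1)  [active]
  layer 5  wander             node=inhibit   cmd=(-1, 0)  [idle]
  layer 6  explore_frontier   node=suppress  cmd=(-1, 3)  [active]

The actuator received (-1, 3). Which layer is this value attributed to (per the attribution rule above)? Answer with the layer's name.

L0 halt: active, feeds wire = (-1, 3)
L1 cruise: idle → wire stays (-1, 3)
L2 seek_light: idle → wire stays (-1, 3)
L3 phototaxis: idle → wire stays (-1, 3)
L4 avoid_obstacle: active, suppressor → wire = (-2, 1)
L5 wander: idle → wire stays (-2, 1)
L6 explore_frontier: active, suppressor → wire = (-1, 3)
actuator = (-1, 3)
last writer: layer 6 = explore_frontier

explore_frontier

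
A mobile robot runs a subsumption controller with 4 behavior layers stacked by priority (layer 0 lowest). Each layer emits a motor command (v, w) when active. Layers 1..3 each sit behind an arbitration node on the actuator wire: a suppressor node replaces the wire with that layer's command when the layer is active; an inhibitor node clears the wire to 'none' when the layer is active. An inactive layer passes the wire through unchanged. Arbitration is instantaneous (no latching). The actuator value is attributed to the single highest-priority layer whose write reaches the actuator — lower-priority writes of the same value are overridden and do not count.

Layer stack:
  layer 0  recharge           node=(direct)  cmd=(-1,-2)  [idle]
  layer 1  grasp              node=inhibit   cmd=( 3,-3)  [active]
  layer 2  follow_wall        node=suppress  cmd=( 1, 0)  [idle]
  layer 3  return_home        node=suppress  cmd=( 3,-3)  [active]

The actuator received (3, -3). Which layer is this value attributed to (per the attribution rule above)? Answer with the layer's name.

return_home

L0 recharge: idle → wire = none
L1 grasp: active, inhibitor → wire = none
L2 follow_wall: idle → wire stays none
L3 return_home: active, suppressor → wire = (3, -3)
actuator = (3, -3)
last writer: layer 3 = return_home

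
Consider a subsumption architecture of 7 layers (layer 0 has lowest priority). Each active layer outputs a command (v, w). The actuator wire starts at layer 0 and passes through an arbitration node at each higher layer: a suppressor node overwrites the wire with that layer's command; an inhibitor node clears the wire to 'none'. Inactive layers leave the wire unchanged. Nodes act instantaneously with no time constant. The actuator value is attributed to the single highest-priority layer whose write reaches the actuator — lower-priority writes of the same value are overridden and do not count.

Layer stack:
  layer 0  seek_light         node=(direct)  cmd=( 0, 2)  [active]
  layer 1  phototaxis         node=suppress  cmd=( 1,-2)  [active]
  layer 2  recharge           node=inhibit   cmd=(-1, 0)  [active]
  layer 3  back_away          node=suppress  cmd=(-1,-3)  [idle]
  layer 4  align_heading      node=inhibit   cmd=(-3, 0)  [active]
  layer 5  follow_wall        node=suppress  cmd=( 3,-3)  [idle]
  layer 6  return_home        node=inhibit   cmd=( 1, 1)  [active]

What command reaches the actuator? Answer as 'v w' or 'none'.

layer 0 (seek_light) active — direct: (0, 2)
layer 1 (phototaxis) active — suppresses: (1, -2)
layer 2 (recharge) active — inhibits: none
layer 3 (back_away) idle — unchanged: none
layer 4 (align_heading) active — inhibits: none
layer 5 (follow_wall) idle — unchanged: none
layer 6 (return_home) active — inhibits: none
→ actuator none

none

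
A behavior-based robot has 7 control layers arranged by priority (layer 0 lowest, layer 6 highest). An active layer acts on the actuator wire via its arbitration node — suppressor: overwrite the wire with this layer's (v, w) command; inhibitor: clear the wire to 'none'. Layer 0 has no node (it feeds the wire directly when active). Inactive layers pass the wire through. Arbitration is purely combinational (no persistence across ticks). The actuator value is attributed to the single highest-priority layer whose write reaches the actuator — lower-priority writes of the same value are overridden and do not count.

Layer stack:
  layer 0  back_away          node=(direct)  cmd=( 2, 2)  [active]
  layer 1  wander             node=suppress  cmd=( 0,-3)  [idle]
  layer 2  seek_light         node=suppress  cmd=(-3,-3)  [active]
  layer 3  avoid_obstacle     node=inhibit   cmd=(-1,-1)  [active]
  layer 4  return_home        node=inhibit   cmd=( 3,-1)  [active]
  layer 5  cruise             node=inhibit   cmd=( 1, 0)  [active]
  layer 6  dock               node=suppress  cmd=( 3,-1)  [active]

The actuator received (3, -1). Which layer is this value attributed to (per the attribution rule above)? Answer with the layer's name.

dock

L0 back_away: active, feeds wire = (2, 2)
L1 wander: idle → wire stays (2, 2)
L2 seek_light: active, suppressor → wire = (-3, -3)
L3 avoid_obstacle: active, inhibitor → wire = none
L4 return_home: active, inhibitor → wire = none
L5 cruise: active, inhibitor → wire = none
L6 dock: active, suppressor → wire = (3, -1)
actuator = (3, -1)
last writer: layer 6 = dock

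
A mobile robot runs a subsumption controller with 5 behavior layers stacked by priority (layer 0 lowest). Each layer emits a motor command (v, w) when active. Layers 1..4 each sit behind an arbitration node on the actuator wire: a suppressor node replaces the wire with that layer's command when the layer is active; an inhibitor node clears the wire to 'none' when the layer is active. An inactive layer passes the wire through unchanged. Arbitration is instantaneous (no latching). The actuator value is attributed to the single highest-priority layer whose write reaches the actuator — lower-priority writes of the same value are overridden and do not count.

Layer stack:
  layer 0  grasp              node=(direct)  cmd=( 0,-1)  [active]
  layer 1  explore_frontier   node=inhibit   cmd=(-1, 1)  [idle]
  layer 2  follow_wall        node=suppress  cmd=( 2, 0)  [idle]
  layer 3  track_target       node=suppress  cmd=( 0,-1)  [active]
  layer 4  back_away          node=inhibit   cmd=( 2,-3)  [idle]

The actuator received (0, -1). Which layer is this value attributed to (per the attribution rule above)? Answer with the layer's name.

layer 0 (grasp) active — direct: (0, -1)
layer 1 (explore_frontier) idle — unchanged: (0, -1)
layer 2 (follow_wall) idle — unchanged: (0, -1)
layer 3 (track_target) active — suppresses: (0, -1)
layer 4 (back_away) idle — unchanged: (0, -1)
→ actuator (0, -1)
last writer: layer 3 = track_target

track_target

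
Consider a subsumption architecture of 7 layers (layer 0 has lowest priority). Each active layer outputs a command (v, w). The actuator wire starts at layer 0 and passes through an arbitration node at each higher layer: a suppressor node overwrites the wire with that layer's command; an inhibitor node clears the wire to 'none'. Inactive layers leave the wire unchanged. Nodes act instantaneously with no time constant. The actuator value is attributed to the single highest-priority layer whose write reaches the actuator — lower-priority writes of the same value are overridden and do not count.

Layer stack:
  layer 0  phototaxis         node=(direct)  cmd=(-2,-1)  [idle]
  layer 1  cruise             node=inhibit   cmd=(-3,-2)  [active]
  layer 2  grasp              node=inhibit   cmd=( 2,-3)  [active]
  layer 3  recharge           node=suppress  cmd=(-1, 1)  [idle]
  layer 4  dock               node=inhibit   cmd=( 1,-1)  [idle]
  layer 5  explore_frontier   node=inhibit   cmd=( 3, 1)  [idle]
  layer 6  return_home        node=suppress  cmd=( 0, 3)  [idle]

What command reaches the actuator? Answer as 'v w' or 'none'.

layer 0 (phototaxis) idle — none
layer 1 (cruise) active — inhibits: none
layer 2 (grasp) active — inhibits: none
layer 3 (recharge) idle — unchanged: none
layer 4 (dock) idle — unchanged: none
layer 5 (explore_frontier) idle — unchanged: none
layer 6 (return_home) idle — unchanged: none
→ actuator none

none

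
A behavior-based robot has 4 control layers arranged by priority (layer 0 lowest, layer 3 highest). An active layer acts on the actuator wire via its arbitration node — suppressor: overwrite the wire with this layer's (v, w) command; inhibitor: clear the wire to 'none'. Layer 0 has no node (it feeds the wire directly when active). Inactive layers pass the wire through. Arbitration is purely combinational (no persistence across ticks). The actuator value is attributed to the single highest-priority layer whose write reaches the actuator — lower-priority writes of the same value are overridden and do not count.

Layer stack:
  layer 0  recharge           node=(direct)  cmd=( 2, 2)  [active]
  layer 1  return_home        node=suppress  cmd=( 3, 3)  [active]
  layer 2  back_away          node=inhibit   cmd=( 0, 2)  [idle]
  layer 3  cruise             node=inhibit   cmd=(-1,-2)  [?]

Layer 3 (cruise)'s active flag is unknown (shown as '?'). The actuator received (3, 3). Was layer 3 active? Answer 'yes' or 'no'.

no

If layer 3 is active=yes:
  actuator would be none
If layer 3 is active=no:
  actuator would be (3, 3)
Observed (3, 3), so layer 3 was idle.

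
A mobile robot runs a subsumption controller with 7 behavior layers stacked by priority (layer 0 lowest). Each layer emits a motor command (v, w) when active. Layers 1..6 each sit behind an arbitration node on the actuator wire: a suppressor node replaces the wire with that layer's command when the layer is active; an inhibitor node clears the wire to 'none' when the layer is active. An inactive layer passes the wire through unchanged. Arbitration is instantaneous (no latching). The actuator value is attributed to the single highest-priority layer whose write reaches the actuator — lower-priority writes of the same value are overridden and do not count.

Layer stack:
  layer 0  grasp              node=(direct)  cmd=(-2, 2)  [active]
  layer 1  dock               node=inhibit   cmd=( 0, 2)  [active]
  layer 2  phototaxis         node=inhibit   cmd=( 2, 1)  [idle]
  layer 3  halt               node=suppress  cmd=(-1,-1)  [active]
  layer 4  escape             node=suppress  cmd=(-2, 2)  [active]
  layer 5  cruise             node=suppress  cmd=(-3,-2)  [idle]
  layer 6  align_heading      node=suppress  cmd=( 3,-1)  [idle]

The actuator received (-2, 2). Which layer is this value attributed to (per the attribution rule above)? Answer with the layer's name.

L0 grasp: active, feeds wire = (-2, 2)
L1 dock: active, inhibitor → wire = none
L2 phototaxis: idle → wire stays none
L3 halt: active, suppressor → wire = (-1, -1)
L4 escape: active, suppressor → wire = (-2, 2)
L5 cruise: idle → wire stays (-2, 2)
L6 align_heading: idle → wire stays (-2, 2)
actuator = (-2, 2)
last writer: layer 4 = escape

escape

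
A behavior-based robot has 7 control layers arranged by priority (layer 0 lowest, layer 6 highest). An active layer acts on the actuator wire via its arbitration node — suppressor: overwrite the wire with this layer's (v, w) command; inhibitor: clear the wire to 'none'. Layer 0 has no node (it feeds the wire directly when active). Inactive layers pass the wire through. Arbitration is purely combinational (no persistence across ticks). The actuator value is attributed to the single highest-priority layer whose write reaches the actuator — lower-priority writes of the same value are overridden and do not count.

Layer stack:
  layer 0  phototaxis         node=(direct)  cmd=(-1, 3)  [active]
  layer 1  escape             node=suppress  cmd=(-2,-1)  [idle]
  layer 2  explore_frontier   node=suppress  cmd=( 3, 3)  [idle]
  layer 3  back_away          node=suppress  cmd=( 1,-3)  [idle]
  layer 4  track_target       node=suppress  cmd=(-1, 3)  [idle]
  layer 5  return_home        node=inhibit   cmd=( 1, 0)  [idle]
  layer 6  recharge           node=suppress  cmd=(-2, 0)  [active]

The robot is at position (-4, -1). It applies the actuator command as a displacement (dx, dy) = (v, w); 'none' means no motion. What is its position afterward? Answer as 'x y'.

-6 -1

L0 phototaxis: active, feeds wire = (-1, 3)
L1 escape: idle → wire stays (-1, 3)
L2 explore_frontier: idle → wire stays (-1, 3)
L3 back_away: idle → wire stays (-1, 3)
L4 track_target: idle → wire stays (-1, 3)
L5 return_home: idle → wire stays (-1, 3)
L6 recharge: active, suppressor → wire = (-2, 0)
actuator = (-2, 0)
position: (-4, -1) + (-2, 0) = (-6, -1)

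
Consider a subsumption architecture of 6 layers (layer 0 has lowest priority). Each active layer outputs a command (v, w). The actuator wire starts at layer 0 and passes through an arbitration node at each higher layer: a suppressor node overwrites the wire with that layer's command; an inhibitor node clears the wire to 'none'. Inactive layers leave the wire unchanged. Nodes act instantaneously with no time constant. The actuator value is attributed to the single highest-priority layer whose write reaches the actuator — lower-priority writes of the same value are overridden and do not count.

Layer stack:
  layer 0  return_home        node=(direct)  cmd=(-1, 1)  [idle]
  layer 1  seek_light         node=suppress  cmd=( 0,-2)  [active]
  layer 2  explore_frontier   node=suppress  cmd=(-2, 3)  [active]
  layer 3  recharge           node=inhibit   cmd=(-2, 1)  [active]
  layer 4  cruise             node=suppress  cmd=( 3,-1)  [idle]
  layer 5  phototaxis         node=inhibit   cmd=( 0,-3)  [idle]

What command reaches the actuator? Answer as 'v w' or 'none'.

[0] return_home off; wire := none
[1] seek_light on (suppress); wire := (0, -2)
[2] explore_frontier on (suppress); wire := (-2, 3)
[3] recharge on (inhibit); wire := none
[4] cruise off; pass none
[5] phototaxis off; pass none
output none

none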